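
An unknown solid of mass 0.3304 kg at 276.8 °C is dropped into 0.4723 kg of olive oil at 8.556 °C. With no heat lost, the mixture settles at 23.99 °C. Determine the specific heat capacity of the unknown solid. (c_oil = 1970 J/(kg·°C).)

m_s c (T_s − T_f) = m_oil c_oil (T_f − T_0):
0.3304·c·(276.8 − 23.99) = 0.4723·1970·(23.99 − 8.556)
83.53 c = 14360  ⇒  c ≈ 171.9 J/(kg·°C)

c ≈ 172 J/(kg·°C)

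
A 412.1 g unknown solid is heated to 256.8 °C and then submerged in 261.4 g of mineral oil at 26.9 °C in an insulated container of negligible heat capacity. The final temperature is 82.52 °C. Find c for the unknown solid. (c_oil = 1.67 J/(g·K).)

c ≈ 0.338 J/(g·K)

m_s c (T_s − T_f) = m_oil c_oil (T_f − T_0):
412.1×c×(256.8 − 82.52) = 261.4×1.67×(82.52 − 26.9)
71821 c = 24280  ⇒  c ≈ 0.3381 J/(g·K)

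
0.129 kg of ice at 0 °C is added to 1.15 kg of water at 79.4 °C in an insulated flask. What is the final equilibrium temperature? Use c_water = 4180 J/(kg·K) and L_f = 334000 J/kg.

Conservation of energy gives ΣQ = 0:
fusion: m_ice L_f = 0.129×334000 = 43086; warm the meltwater: 539.22 T; water: 4807(T − 79.4)
5346.2 T = 381676 − 43086 = 338590
T ≈ 63.33 °C. Since T > 0 °C, the all-ice-melts assumption holds.

T_f ≈ 63.3 °C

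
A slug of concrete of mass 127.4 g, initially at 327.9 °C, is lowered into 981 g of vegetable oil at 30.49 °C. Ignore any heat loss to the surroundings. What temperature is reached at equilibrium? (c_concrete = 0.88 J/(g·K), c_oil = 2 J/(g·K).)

Setting the total heat transfer to zero:
127.4×0.88×(T − 327.9) + 981×2×(T − 30.49) = 0
(112.11 + 1962) T = 112.11×327.9 + 1962×30.49
T ≈ 46.57 °C

T_f ≈ 46.6 °C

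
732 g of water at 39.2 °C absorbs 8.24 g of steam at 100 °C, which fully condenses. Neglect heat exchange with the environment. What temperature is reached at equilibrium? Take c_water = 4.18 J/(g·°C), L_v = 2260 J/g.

Energy conservation, ΣQ = 0:
steam→water at 100 °C releases m L_v = 8.24·2260 = 18622
  condensed water 100 °C→T: 34.44(T − 100)
  water warms: 732·4.18·(T − 39.2) = 3059.8(T − 39.2)
3094.2 T = 18622 + 3444.3 + 119943 = 142009
T ≈ 45.90 °C — below 100 °C, confirming all the steam condensed.

T_f ≈ 45.9 °C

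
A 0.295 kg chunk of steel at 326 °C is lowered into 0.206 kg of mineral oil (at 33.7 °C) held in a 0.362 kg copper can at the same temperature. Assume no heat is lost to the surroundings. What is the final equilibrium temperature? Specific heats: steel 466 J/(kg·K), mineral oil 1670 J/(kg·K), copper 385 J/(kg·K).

T_f = Σ m_i c_i T_i / Σ m_i c_i:
T_f = (137.47*326 + 344.02*33.7 + 139.37*33.7) / (137.47 + 344.02 + 139.37)
    = 61105 / 620.86 ≈ 98.42 °C

T_f ≈ 98.4 °C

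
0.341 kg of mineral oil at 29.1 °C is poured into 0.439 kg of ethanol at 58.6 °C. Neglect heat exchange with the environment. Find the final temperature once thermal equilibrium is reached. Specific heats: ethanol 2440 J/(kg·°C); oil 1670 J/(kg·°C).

T_f ≈ 48.4 °C

Set heat shed by the hot body equal to heat absorbed by the cold body:
0.439*2440*(58.6 − T) = 0.341*1670*(T − 29.1)
1071.2(58.6 − T) = 569.47(T − 29.1)
1640.6 T = 79342  ⇒  T ≈ 48.36 °C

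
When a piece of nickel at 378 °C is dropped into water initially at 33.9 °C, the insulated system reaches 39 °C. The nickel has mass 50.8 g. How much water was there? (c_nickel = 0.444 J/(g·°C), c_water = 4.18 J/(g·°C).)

m ≈ 359 g

|Q_nickel| = |Q_water|:
50.8×0.444×(378 − 39) = m×4.18×(39 − 33.9)
21.32 m = 7646.2  ⇒  m ≈ 358.7 g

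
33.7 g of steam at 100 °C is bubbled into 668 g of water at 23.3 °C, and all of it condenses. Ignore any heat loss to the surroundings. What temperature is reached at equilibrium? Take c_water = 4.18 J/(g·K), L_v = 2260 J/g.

Let T be the final temperature. ΣQ_i = 0:
latent heat released on condensation: 33.7×2260 = 76162
  condensed water 100 °C→T: 140.87(T − 100)
  water warms: 668×4.18×(T − 23.3) = 2792.2(T − 23.3)
2933.1 T = 76162 + 14087 + 65059 = 155308
T ≈ 52.95 °C (< 100 °C, so full condensation is consistent).

T_f ≈ 52.9 °C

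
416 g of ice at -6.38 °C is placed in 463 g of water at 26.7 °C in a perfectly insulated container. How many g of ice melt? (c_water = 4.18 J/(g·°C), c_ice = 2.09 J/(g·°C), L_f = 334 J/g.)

m_melted ≈ 138 g

Heat available from the water dropping to 0 °C: 463·4.18·26.7 = 51674 J.
Warming the ice to 0 °C takes 416·2.09·6.38 = 5547 J, leaving 46127 J for melting.
Fully melting the ice requires m_ice L_f = 416·334 = 138944 J.
46127 J < 138944 J, so only part of the ice melts and the system sits at 0 °C.
m_melt = 46127 / L_f = 138.1 g.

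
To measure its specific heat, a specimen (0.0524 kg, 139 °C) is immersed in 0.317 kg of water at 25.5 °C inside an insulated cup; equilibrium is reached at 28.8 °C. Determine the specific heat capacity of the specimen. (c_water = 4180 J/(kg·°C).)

c ≈ 757 J/(kg·°C)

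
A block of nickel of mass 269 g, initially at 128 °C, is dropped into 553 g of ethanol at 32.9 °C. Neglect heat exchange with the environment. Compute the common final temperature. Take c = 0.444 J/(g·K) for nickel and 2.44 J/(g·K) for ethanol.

T_f = Σ m_i c_i T_i / Σ m_i c_i:
T_f = (119.44·128 + 1349.3·32.9) / (119.44 + 1349.3)
    = 59680 / 1468.8 ≈ 40.63 °C

T_f ≈ 40.6 °C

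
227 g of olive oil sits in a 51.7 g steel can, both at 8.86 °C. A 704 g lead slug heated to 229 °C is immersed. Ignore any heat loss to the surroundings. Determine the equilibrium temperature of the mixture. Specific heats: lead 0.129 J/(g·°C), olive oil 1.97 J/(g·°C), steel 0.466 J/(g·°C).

Let T be the final temperature. ΣQ_i = 0:
704·0.129·(T − 229) + 227·1.97·(T − 8.86) + 51.7·0.466·(T − 8.86) = 0
562.1 T = 24972
T = 24972 / 562.1 = 44.4 °C

T_f ≈ 44.4 °C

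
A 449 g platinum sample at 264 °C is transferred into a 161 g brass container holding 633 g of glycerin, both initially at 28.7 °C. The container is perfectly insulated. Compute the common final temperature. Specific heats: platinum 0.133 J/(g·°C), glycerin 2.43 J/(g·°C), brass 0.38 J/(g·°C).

T_f ≈ 37.2 °C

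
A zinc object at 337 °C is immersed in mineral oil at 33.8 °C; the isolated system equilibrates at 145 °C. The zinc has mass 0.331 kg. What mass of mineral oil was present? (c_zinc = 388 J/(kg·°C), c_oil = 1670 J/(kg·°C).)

Heat lost by the zinc = heat gained by the oil:
0.331×388×(337 − 145) = m×1670×(145 − 33.8)
185704 m = 24658  ⇒  m ≈ 0.1328 kg

m ≈ 0.133 kg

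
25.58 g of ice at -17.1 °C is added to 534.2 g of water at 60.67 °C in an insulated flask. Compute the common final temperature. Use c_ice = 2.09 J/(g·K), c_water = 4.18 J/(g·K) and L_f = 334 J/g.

Net heat exchanged in the isolated system is zero:
warm ice to 0 °C: 25.58×2.09×(0 − (-17.1)) = 914.2; fusion: m_ice L_f = 25.58×334 = 8543.7; warm the meltwater: 106.92 T; water cools: 534.2×4.18×(T − 60.67) = 2233(T − 60.67)
2339.9 T = 135473 − 9457.9 = 126016
T ≈ 53.86 °C (positive, so assuming full melt was valid).

T_f ≈ 53.9 °C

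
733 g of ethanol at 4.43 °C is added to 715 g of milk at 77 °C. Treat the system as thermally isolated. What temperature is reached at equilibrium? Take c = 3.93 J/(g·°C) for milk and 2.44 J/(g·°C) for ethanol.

Energy conservation, ΣQ = 0:
715·3.93·(T − 77) + 733·2.44·(T − 4.43) = 0
4598.5 T = 224289
T ≈ 48.77 °C

T_f ≈ 48.8 °C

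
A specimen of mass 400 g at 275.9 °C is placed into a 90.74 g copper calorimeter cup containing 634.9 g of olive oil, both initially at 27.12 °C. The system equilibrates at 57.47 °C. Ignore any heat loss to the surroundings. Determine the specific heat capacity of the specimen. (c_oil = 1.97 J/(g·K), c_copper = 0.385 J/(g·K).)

c ≈ 0.447 J/(g·K)

Taking heat into each body as positive, Σ m c ΔT = 0:
400·c·(57.47 − 275.9) + 634.9·1.97·(57.47 − 27.12) + 90.74·0.385·(57.47 − 27.12) = 0
-87372 c = -39021
c = -39021/-87372 ≈ 0.4466 J/(g·K)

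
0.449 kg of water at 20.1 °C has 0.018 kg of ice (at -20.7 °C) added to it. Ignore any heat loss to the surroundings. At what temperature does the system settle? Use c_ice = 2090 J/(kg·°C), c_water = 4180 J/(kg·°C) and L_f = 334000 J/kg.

T_f ≈ 15.8 °C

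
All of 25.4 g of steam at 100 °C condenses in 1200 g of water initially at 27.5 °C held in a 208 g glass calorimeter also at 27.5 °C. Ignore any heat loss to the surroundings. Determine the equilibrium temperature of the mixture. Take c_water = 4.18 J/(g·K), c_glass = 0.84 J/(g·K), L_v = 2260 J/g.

Sum of m c ΔT and latent-heat terms is zero:
latent heat released on condensation: 25.4·2260 = 57404; condensate cools 100→T: 25.4·4.18·(T − 100) = 106.17(T − 100); original water: 5016(T − 27.5); glass cup: 208·0.84·(T − 27.5) = 174.72(T − 27.5)
5296.9 T = 57404 + 10617 + 142745 = 210766
T ≈ 39.79 °C — below 100 °C, confirming all the steam condensed.

T_f ≈ 39.8 °C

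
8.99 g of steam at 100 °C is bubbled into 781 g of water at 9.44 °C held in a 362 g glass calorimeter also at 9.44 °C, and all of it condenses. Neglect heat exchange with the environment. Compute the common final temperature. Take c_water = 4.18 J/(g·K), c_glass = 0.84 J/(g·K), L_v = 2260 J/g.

Net heat exchanged in the isolated system is zero:
condense steam: −8.99·2260 = −20317
  condensed water 100 °C→T: 37.58(T − 100)
  original water: 3264.6(T − 9.44)
  glass cup: 362·0.84·(T − 9.44) = 304.08(T − 9.44)
3606.2 T = 20317 + 3757.8 + 33688 = 57763
T ≈ 16.02 °C — below 100 °C, confirming all the steam condensed.

T_f ≈ 16.0 °C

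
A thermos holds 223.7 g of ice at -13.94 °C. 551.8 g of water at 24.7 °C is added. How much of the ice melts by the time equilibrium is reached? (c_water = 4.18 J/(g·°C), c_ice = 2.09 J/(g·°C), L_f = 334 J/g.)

Cooling the water to 0 °C releases 551.8×4.18×24.7 = 56971 J.
Warming the ice to 0 °C takes 223.7×2.09×13.94 = 6517.4 J, leaving 50454 J for melting.
Melting all 223.7 g of ice would need 223.7×334 = 74716 J.
That's not enough to melt it all — equilibrium is at 0 °C with ice remaining.
m_melt = 50454 / L_f = 151.1 g.

m_melted ≈ 151 g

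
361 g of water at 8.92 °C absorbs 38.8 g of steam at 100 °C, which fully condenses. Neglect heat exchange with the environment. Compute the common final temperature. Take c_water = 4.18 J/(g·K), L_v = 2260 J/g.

Energy balance with sensible and latent terms:
condense steam: −38.8×2260 = −87688; condensed water 100 °C→T: 162.18(T − 100); original water: 1509(T − 8.92)
1671.2 T = 87688 + 16218 + 13460 = 117367
T ≈ 70.23 °C, under the boiling point, so the assumption holds.

T_f ≈ 70.2 °C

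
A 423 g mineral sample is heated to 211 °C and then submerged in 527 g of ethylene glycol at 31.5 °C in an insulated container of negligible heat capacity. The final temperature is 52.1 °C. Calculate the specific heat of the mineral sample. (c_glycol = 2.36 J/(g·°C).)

m_s c (T_s − T_f) = m_glycol c_glycol (T_f − T_0):
423×c×(211 − 52.1) = 527×2.36×(52.1 − 31.5)
67215 c = 25621  ⇒  c ≈ 0.3812 J/(g·°C)

c ≈ 0.381 J/(g·°C)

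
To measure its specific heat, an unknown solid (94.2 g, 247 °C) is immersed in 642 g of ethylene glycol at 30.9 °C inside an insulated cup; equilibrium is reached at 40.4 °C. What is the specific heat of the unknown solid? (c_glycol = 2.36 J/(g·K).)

Let T be the final temperature. ΣQ_i = 0:
94.2·c·(40.4 − 247) + 642·2.36·(40.4 − 30.9) = 0
-19462 c = -14394
c = -14394/-19462 ≈ 0.7396 J/(g·K)

c ≈ 0.74 J/(g·K)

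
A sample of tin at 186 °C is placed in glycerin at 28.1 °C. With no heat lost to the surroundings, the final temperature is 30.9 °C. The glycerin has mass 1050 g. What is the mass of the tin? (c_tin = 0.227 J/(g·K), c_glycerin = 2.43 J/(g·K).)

m ≈ 203 g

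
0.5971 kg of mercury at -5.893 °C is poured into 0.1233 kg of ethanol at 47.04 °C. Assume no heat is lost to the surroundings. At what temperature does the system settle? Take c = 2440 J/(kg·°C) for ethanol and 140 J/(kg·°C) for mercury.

T_f ≈ 35.5 °C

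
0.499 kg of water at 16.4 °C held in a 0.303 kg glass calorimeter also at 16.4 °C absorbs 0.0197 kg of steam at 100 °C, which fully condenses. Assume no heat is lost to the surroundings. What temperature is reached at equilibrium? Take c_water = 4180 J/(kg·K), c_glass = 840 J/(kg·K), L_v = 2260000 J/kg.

T_f ≈ 37.6 °C

Heat gained plus heat lost sum to zero:
steam→water at 100 °C releases m L_v = 0.0197·2260000 = 44522; condensate cools 100→T: 0.0197·4180·(T − 100) = 82.35(T − 100); original water: 2085.8(T − 16.4); cup: 254.52(T − 16.4)
2422.7 T = 44522 + 8234.6 + 38382 = 91138
T ≈ 37.62 °C (< 100 °C, so full condensation is consistent).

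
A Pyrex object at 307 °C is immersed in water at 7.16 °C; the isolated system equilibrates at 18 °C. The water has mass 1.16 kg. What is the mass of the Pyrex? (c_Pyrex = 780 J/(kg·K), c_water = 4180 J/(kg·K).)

m ≈ 0.233 kg

Let T be the final temperature. ΣQ_i = 0:
m·780·(18 − 307) + 1.16·4180·(18 − 7.16) = 0
-225420 m = -52561
m = -52561/-225420 ≈ 0.2332 kg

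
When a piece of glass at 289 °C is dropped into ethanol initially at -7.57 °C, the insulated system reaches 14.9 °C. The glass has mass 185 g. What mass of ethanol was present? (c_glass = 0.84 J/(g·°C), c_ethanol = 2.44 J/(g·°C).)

m ≈ 777 g

Energy conservation, ΣQ = 0:
185×0.84×(14.9 − 289) + m×2.44×(14.9 − (-7.57)) = 0
54.83 m = 42595
m = 42595/54.83 ≈ 776.9 g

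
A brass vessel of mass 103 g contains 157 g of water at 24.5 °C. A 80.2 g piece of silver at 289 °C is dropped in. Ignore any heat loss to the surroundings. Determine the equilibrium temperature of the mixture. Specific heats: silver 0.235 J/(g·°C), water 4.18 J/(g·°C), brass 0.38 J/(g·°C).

With ΣQ=0 the equilibrium temperature is the m·c-weighted mean:
T_f = (18.85·289 + 656.26·24.5 + 39.14·24.5) / (18.85 + 656.26 + 39.14)
    = 22484 / 714.25 ≈ 31.48 °C

T_f ≈ 31.5 °C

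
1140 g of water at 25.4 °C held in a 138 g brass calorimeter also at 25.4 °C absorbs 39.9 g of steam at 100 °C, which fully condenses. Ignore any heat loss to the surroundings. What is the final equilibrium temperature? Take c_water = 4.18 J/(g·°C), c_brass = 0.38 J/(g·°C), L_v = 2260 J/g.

T_f ≈ 46.0 °C

Taking heat into each body as positive, Σ m c ΔT = 0:
steam→water at 100 °C releases m L_v = 39.9×2260 = 90174
  condensed water 100 °C→T: 166.78(T − 100)
  original water: 4765.2(T − 25.4)
  cup: 52.44(T − 25.4)
4984.4 T = 90174 + 16678 + 122368 = 229220
T ≈ 45.99 °C (< 100 °C, so full condensation is consistent).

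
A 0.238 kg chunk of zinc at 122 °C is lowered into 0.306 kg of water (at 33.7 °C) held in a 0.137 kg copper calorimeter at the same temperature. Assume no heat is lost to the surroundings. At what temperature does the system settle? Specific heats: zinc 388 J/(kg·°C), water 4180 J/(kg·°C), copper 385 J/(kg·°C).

T_f ≈ 39.4 °C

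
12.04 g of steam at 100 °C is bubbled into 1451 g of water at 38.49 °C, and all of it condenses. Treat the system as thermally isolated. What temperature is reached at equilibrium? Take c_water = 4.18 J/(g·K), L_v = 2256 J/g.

Sum of m c ΔT and latent-heat terms is zero:
latent heat released on condensation: 12.04·2256 = 27162; condensate cools 100→T: 12.04·4.18·(T − 100) = 50.33(T − 100); water warms: 1451·4.18·(T − 38.49) = 6065.2(T − 38.49)
6115.5 T = 27162 + 5032.7 + 233449 = 265644
T ≈ 43.44 °C, under the boiling point, so the assumption holds.

T_f ≈ 43.4 °C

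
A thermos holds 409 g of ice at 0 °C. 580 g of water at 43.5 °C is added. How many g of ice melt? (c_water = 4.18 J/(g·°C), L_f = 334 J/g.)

Water can give up m c ΔT = 580·4.18·43.5 = 105461 J before reaching 0 °C.
Fully melting the ice requires m_ice L_f = 409·334 = 136606 J.
That's not enough to melt it all — equilibrium is at 0 °C with ice remaining.
m_melted·334 = 105461  ⇒  m_melted ≈ 315.8 g.

m_melted ≈ 316 g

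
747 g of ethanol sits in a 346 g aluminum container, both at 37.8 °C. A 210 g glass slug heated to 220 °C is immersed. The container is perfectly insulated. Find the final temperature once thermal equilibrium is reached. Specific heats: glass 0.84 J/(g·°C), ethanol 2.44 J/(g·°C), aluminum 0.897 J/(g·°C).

T_f ≈ 51.7 °C

Heat gained plus heat lost sum to zero:
210·0.84·(T − 220) + 747·2.44·(T − 37.8) + 346·0.897·(T − 37.8) = 0
2309.4 T = 119437
T = 119437 / 2309.4 = 51.7 °C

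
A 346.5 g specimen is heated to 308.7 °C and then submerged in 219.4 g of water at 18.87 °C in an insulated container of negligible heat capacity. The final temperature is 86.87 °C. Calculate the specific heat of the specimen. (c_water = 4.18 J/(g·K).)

c ≈ 0.811 J/(g·K)

Heat lost by the specimen = heat gained by the water:
346.5×c×(308.7 − 86.87) = 219.4×4.18×(86.87 − 18.87)
76864 c = 62362  ⇒  c ≈ 0.8113 J/(g·K)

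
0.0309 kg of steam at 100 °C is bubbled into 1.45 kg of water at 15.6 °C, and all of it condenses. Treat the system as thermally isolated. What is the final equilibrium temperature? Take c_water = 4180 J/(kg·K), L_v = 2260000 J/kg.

Energy balance with sensible and latent terms:
condense steam: −0.0309×2260000 = −69834; condensed water 100 °C→T: 129.16(T − 100); water warms: 1.45×4180×(T − 15.6) = 6061(T − 15.6)
6190.2 T = 69834 + 12916 + 94552 = 177302
T ≈ 28.64 °C, under the boiling point, so the assumption holds.

T_f ≈ 28.6 °C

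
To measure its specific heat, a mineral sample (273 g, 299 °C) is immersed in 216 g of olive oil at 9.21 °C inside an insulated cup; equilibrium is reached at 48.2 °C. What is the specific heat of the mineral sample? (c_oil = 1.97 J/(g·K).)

c ≈ 0.242 J/(g·K)

m_s c (T_s − T_f) = m_oil c_oil (T_f − T_0):
273×c×(299 − 48.2) = 216×1.97×(48.2 − 9.21)
68468 c = 16591  ⇒  c ≈ 0.2423 J/(g·K)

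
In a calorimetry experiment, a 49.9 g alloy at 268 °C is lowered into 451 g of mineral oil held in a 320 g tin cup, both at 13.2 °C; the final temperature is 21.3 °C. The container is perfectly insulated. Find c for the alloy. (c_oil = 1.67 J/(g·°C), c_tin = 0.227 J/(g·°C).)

Let T be the final temperature. ΣQ_i = 0:
49.9·c·(21.3 − 268) + 451·1.67·(21.3 − 13.2) + 320·0.227·(21.3 − 13.2) = 0
-12310 c = -6689.1
c = -6689.1/-12310 ≈ 0.5434 J/(g·°C)

c ≈ 0.543 J/(g·°C)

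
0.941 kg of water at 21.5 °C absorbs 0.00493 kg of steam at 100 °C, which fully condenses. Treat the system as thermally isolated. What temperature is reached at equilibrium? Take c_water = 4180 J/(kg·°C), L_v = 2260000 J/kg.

T_f ≈ 24.7 °C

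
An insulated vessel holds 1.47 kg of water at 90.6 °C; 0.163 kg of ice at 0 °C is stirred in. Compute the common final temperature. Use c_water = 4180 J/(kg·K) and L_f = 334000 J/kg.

Setting the total heat transfer to zero:
fusion: m_ice L_f = 0.163·334000 = 54442
  warm the meltwater: 681.34 T
  water cools: 1.47·4180·(T − 90.6) = 6144.6(T − 90.6)
6825.9 T = 556701 − 54442 = 502259
T ≈ 73.58 °C — above 0 °C, consistent with complete melting.

T_f ≈ 73.6 °C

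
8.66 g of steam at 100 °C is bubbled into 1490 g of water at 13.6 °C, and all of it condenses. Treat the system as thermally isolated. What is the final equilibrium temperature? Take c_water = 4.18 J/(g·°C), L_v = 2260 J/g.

Energy conservation, ΣQ = 0:
steam→water at 100 °C releases m L_v = 8.66·2260 = 19572
  condensate cools 100→T: 8.66·4.18·(T − 100) = 36.2(T − 100)
  original water: 6228.2(T − 13.6)
6264.4 T = 19572 + 3619.9 + 84704 = 107895
T ≈ 17.22 °C, under the boiling point, so the assumption holds.

T_f ≈ 17.2 °C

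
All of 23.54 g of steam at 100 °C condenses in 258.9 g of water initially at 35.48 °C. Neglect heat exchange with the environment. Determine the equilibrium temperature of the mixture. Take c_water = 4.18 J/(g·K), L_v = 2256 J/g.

T_f ≈ 85.8 °C

Energy conservation, ΣQ = 0:
latent heat released on condensation: 23.54×2256 = 53106; condensed water 100 °C→T: 98.4(T − 100); water warms: 258.9×4.18×(T − 35.48) = 1082.2(T − 35.48)
1180.6 T = 53106 + 9839.7 + 38397 = 101342
T ≈ 85.84 °C — below 100 °C, confirming all the steam condensed.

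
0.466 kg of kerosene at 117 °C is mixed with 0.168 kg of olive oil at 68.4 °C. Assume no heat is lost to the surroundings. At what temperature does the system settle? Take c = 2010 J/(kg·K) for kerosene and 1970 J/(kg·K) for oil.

Set heat shed by the hot body equal to heat absorbed by the cold body:
0.466×2010×(117 − T) = 0.168×1970×(T − 68.4)
936.66(117 − T) = 330.96(T − 68.4)
1267.6 T = 132227  ⇒  T ≈ 104.31 °C

T_f ≈ 104.3 °C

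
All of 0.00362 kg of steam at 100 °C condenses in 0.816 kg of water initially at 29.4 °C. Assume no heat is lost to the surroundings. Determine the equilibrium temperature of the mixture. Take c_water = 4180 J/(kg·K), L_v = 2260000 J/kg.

Heat gained plus heat lost sum to zero:
condense steam: −0.00362·2260000 = −8181.2
  condensed water 100 °C→T: 15.13(T − 100)
  original water: 3410.9(T − 29.4)
3426 T = 8181.2 + 1513.2 + 100280 = 109974
T ≈ 32.10 °C, under the boiling point, so the assumption holds.

T_f ≈ 32.1 °C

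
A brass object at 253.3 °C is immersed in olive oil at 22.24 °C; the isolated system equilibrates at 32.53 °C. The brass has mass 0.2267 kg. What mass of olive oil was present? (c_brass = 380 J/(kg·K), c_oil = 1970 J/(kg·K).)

Heat gained plus heat lost sum to zero:
0.2267×380×(32.53 − 253.3) + m×1970×(32.53 − 22.24) = 0
20271 m = 19018
m = 19018/20271 ≈ 0.9382 kg

m ≈ 0.938 kg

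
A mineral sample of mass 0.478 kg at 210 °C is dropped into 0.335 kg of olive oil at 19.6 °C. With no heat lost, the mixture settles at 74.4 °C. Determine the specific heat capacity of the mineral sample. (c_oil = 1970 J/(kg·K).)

c ≈ 558 J/(kg·K)

Heat lost by the mineral sample = heat gained by the oil:
0.478·c·(210 − 74.4) = 0.335·1970·(74.4 − 19.6)
64.82 c = 36165  ⇒  c ≈ 558 J/(kg·K)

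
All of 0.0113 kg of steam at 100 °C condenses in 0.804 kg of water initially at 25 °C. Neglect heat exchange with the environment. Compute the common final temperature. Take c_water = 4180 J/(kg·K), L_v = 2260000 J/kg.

Energy balance with sensible and latent terms:
condense steam: −0.0113·2260000 = −25538
  condensed water 100 °C→T: 47.23(T − 100)
  original water: 3360.7(T − 25)
3408 T = 25538 + 4723.4 + 84018 = 114279
T ≈ 33.53 °C — below 100 °C, confirming all the steam condensed.

T_f ≈ 33.5 °C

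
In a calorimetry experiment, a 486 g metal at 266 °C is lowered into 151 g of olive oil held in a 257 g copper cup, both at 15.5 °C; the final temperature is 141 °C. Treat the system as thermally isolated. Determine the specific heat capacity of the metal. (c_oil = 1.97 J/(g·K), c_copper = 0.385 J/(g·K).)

Conservation of energy gives ΣQ = 0:
486·c·(141 − 266) + 151·1.97·(141 − 15.5) + 257·0.385·(141 − 15.5) = 0
-60750 c = -49750
c = -49750/-60750 ≈ 0.8189 J/(g·K)

c ≈ 0.819 J/(g·K)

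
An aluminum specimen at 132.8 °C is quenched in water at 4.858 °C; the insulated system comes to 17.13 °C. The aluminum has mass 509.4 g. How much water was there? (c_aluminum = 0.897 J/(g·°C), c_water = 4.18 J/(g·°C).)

Heat lost by the aluminum = heat gained by the water:
509.4×0.897×(132.8 − 17.13) = m×4.18×(17.13 − 4.858)
51.3 m = 52853  ⇒  m ≈ 1030 g

m ≈ 1030 g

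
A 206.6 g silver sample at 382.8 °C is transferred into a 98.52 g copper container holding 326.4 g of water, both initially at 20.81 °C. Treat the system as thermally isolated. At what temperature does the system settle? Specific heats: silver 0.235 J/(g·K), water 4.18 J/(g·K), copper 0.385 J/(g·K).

T_f ≈ 32.9 °C

T_f is the heat-capacity-weighted average of the initial temperatures:
T_f = (48.55×382.8 + 1364.4×20.81 + 37.93×20.81) / (48.55 + 1364.4 + 37.93)
    = 47767 / 1450.8 ≈ 32.92 °C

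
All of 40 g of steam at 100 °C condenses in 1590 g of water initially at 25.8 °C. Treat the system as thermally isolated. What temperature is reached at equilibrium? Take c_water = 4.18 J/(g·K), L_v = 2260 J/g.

Conservation of energy gives ΣQ = 0:
condense steam: −40·2260 = −90400; condensate cools 100→T: 40·4.18·(T − 100) = 167.2(T − 100); original water: 6646.2(T − 25.8)
6813.4 T = 90400 + 16720 + 171472 = 278592
T ≈ 40.89 °C (< 100 °C, so full condensation is consistent).

T_f ≈ 40.9 °C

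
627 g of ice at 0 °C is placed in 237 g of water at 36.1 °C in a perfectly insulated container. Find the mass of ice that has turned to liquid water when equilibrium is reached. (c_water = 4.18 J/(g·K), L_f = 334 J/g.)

Water can give up m c ΔT = 237×4.18×36.1 = 35763 J before reaching 0 °C.
Melting all 627 g of ice would need 627×334 = 209418 J.
Since 35763 < 209418 J, not all the ice melts; equilibrium is at 0 °C.
m_melted×334 = 35763  ⇒  m_melted ≈ 107.1 g.

m_melted ≈ 107 g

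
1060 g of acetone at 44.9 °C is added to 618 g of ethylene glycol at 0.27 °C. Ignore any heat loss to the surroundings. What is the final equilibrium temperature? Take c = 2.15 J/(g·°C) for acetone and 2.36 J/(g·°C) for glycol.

Setting the total heat transfer to zero:
1060×2.15×(T − 44.9) + 618×2.36×(T − 0.27) = 0
3737.5 T = 102721
T ≈ 27.48 °C

T_f ≈ 27.5 °C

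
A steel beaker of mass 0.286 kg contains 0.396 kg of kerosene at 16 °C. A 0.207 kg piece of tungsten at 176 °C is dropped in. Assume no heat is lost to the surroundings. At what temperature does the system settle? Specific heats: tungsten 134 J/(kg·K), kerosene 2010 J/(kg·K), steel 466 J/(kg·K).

T_f ≈ 20.6 °C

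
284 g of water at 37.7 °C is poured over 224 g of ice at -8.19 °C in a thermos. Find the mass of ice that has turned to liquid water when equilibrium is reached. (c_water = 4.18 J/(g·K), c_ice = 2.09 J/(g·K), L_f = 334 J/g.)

Heat available from the water dropping to 0 °C: 284×4.18×37.7 = 44754 J.
Warming the ice to 0 °C takes 224×2.09×8.19 = 3834.2 J, leaving 40920 J for melting.
Fully melting the ice requires m_ice L_f = 224×334 = 74816 J.
40920 J < 74816 J, so only part of the ice melts and the system sits at 0 °C.
m_melt = 40920 / L_f = 122.5 g.

m_melted ≈ 123 g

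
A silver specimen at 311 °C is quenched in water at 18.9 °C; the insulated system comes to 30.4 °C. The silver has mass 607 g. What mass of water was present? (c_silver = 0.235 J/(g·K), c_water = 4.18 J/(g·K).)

m ≈ 833 g

Energy conservation, ΣQ = 0:
607×0.235×(30.4 − 311) + m×4.18×(30.4 − 18.9) = 0
48.07 m = 40026
m = 40026/48.07 ≈ 832.7 g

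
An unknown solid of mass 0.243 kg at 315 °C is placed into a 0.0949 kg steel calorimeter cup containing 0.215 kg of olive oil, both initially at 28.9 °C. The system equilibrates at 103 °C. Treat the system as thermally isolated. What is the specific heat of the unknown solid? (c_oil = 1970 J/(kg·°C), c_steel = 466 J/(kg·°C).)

c ≈ 673 J/(kg·°C)

Setting the total heat transfer to zero:
0.243×c×(103 − 315) + 0.215×1970×(103 − 28.9) + 0.0949×466×(103 − 28.9) = 0
-51.52 c = -34662
c = -34662/-51.52 ≈ 672.8 J/(kg·°C)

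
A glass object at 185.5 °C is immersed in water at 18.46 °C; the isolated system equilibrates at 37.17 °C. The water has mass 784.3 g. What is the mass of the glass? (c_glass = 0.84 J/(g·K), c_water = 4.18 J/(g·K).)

Heat lost by the glass = heat gained by the water:
m·0.84·(185.5 − 37.17) = 784.3·4.18·(37.17 − 18.46)
124.6 m = 61338  ⇒  m ≈ 492.3 g

m ≈ 492 g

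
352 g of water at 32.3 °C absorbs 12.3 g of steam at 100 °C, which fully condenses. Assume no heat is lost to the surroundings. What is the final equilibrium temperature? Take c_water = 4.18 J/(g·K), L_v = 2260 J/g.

T_f ≈ 52.8 °C

Taking heat into each body as positive, Σ m c ΔT = 0:
latent heat released on condensation: 12.3×2260 = 27798
  condensate cools 100→T: 12.3×4.18×(T − 100) = 51.41(T − 100)
  original water: 1471.4(T − 32.3)
1522.8 T = 27798 + 5141.4 + 47525 = 80464
T ≈ 52.84 °C (< 100 °C, so full condensation is consistent).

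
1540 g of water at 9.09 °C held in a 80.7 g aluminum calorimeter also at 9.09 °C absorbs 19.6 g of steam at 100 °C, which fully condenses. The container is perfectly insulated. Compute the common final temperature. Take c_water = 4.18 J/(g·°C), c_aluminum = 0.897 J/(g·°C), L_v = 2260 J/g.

T_f ≈ 16.9 °C

Taking heat into each body as positive, Σ m c ΔT = 0:
condense steam: −19.6×2260 = −44296; condensed water 100 °C→T: 81.93(T − 100); water warms: 1540×4.18×(T − 9.09) = 6437.2(T − 9.09); aluminum cup: 80.7×0.897×(T − 9.09) = 72.39(T − 9.09)
6591.5 T = 44296 + 8192.8 + 59172 = 111661
T ≈ 16.94 °C — below 100 °C, confirming all the steam condensed.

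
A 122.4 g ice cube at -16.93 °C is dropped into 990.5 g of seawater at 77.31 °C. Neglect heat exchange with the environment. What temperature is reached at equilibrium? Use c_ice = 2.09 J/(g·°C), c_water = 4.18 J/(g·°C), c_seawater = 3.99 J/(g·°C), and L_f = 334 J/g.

T_f ≈ 58.3 °C

Sum of m c ΔT and latent-heat terms is zero:
warm ice to 0 °C: 122.4·2.09·(0 − (-16.93)) = 4331
  melt ice: 122.4·334 = 40882
  meltwater 0→T: 122.4·4.18·T = 511.63 T
  seawater cools: 990.5·3.99·(T − 77.31) = 3952.1(T − 77.31)
4463.7 T = 305536 − 45213 = 260324
T ≈ 58.32 °C (positive, so assuming full melt was valid).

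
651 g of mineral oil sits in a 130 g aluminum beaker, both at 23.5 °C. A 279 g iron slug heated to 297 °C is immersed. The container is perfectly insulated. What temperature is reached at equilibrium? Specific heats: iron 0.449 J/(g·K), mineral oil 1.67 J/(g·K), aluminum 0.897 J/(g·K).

T_f ≈ 49.3 °C

Heat gained plus heat lost sum to zero:
279*0.449*(T − 297) + 651*1.67*(T − 23.5) + 130*0.897*(T − 23.5) = 0
125.27(T − 297) + 1087.2(T − 23.5) + 116.61(T − 23.5) = 0
(125.27 + 1087.2 + 116.61) T = 125.27*297 + 1087.2*23.5 + 116.61*23.5
T ≈ 49.28 °C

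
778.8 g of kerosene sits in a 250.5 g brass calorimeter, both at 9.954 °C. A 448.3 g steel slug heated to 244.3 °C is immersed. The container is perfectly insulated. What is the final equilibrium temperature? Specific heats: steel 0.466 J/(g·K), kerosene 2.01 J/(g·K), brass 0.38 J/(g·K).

T_f ≈ 36.1 °C

Net heat exchanged in the isolated system is zero:
448.3*0.466*(T − 244.3) + 778.8*2.01*(T − 9.954) + 250.5*0.38*(T − 9.954) = 0
(208.91 + 1565.4 + 95.19) T = 208.91*244.3 + 1565.4*9.954 + 95.19*9.954
T = 67566/1869.5 ≈ 36.14 °C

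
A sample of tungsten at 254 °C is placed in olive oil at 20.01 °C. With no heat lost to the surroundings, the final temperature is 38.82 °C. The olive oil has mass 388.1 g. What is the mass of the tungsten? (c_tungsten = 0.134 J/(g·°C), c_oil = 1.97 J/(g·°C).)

m ≈ 499 g

Let T be the final temperature. ΣQ_i = 0:
m×0.134×(38.82 − 254) + 388.1×1.97×(38.82 − 20.01) = 0
-28.83 m = -14381
m = -14381/-28.83 ≈ 498.8 g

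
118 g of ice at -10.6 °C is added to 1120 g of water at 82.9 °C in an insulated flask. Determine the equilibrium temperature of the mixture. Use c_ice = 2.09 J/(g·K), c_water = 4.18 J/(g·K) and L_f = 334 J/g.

Net heat exchanged in the isolated system is zero:
warm ice to 0 °C: 118×2.09×(0 − (-10.6)) = 2614.2
  melt ice: 118×334 = 39412
  warm the meltwater: 493.24 T
  water cools: 1120×4.18×(T − 82.9) = 4681.6(T − 82.9)
5174.8 T = 388105 − 42026 = 346078
T ≈ 66.88 °C. Since T > 0 °C, the all-ice-melts assumption holds.

T_f ≈ 66.9 °C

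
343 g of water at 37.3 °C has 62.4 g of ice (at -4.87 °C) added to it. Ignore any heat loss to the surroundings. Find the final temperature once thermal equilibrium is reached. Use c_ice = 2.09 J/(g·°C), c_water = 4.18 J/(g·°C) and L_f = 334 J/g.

T_f ≈ 18.9 °C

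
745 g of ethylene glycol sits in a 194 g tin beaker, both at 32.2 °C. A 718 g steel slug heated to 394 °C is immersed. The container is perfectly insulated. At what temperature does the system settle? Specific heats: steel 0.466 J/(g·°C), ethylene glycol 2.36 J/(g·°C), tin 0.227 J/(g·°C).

Setting the total heat transfer to zero:
718×0.466×(T − 394) + 745×2.36×(T − 32.2) + 194×0.227×(T − 32.2) = 0
334.59(T − 394) + 1758.2(T − 32.2) + 44.04(T − 32.2) = 0
(334.59 + 1758.2 + 44.04) T = 334.59×394 + 1758.2×32.2 + 44.04×32.2
T = 189860 / 2136.8 = 88.9 °C

T_f ≈ 88.9 °C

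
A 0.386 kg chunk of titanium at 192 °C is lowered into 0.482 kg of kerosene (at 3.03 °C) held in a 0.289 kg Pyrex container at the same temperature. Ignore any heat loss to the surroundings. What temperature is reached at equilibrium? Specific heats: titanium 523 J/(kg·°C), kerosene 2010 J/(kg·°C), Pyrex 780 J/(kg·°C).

T_f ≈ 30.4 °C

Energy conservation, ΣQ = 0:
0.386*523*(T − 192) + 0.482*2010*(T − 3.03) + 0.289*780*(T − 3.03) = 0
1396.1 T = 42379
T = 42379 / 1396.1 = 30.4 °C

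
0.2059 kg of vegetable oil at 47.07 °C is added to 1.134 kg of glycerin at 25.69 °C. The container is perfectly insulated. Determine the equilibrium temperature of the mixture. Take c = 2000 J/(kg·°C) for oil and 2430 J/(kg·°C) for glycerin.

T_f ≈ 28.5 °C

Set heat shed by the hot body equal to heat absorbed by the cold body:
0.2059·2000·(47.07 − T) = 1.134·2430·(T − 25.69)
411.8(47.07 − T) = 2755.6(T − 25.69)
3167.4 T = 90175  ⇒  T ≈ 28.47 °C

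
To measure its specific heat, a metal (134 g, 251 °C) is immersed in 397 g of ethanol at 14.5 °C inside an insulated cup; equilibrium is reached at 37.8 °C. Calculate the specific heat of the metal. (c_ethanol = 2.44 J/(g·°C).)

c ≈ 0.79 J/(g·°C)

m_s c (T_s − T_f) = m_ethanol c_ethanol (T_f − T_0):
134×c×(251 − 37.8) = 397×2.44×(37.8 − 14.5)
28569 c = 22570  ⇒  c ≈ 0.79 J/(g·°C)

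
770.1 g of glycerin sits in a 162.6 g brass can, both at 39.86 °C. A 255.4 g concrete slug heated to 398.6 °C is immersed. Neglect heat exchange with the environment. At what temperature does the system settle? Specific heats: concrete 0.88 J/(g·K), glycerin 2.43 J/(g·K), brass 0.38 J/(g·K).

T_f = Σ m_i c_i T_i / Σ m_i c_i:
T_f = (224.75·398.6 + 1871.3·39.86 + 61.79·39.86) / (224.75 + 1871.3 + 61.79)
    = 166641 / 2157.9 ≈ 77.22 °C

T_f ≈ 77.2 °C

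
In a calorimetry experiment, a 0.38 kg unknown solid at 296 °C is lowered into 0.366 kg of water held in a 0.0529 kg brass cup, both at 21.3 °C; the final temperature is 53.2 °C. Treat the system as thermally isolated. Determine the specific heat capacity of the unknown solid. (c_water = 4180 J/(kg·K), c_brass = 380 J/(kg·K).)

c ≈ 536 J/(kg·K)

Heat gained plus heat lost sum to zero:
0.38×c×(53.2 − 296) + 0.366×4180×(53.2 − 21.3) + 0.0529×380×(53.2 − 21.3) = 0
-92.26 c = -49444
c = -49444/-92.26 ≈ 535.9 J/(kg·K)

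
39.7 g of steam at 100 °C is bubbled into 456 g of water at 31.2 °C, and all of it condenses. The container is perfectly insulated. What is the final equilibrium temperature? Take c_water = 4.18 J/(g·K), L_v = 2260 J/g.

Let T be the final temperature. ΣQ_i = 0:
steam→water at 100 °C releases m L_v = 39.7·2260 = 89722
  condensed water 100 °C→T: 165.95(T − 100)
  original water: 1906.1(T − 31.2)
2072 T = 89722 + 16595 + 59470 = 165786
T ≈ 80.01 °C (< 100 °C, so full condensation is consistent).

T_f ≈ 80.0 °C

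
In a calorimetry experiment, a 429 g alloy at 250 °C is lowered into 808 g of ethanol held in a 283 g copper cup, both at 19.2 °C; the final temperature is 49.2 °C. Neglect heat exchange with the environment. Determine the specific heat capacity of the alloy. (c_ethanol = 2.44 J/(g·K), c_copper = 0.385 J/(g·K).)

Taking heat into each body as positive, Σ m c ΔT = 0:
429×c×(49.2 − 250) + 808×2.44×(49.2 − 19.2) + 283×0.385×(49.2 − 19.2) = 0
-86143 c = -62414
c = -62414/-86143 ≈ 0.7245 J/(g·K)

c ≈ 0.725 J/(g·K)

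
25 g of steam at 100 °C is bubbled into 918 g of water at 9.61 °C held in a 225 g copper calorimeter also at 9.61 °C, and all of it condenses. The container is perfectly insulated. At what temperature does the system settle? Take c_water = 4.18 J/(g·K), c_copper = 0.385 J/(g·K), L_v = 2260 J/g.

T_f ≈ 26.0 °C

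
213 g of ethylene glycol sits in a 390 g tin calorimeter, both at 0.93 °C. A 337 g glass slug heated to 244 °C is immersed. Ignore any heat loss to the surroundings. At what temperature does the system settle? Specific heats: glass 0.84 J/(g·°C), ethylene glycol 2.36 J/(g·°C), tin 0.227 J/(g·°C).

T_f is the heat-capacity-weighted average of the initial temperatures:
T_f = (283.08*244 + 502.68*0.93 + 88.53*0.93) / (283.08 + 502.68 + 88.53)
    = 69621 / 874.29 ≈ 79.63 °C

T_f ≈ 79.6 °C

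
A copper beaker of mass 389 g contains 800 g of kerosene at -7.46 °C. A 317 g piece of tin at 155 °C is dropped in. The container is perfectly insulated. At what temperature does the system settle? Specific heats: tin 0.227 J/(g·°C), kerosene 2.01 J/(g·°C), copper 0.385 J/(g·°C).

T_f ≈ -1.1 °C

Let T be the final temperature. ΣQ_i = 0:
317×0.227×(T − 155) + 800×2.01×(T − (-7.46)) + 389×0.385×(T − (-7.46)) = 0
71.96(T − 155) + 1608(T − (-7.46)) + 149.77(T − (-7.46)) = 0
(71.96 + 1608 + 149.77) T = 71.96×155 + 1608×(-7.46) + 149.77×(-7.46)
T ≈ -1.07 °C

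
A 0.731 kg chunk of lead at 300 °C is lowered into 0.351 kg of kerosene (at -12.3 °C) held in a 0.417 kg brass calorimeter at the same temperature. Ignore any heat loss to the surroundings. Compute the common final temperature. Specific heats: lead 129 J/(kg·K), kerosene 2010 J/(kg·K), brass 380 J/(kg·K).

Conservation of energy gives ΣQ = 0:
0.731*129*(T − 300) + 0.351*2010*(T − (-12.3)) + 0.417*380*(T − (-12.3)) = 0
958.27 T = 17663
T = 17663 / 958.27 = 18.4 °C

T_f ≈ 18.4 °C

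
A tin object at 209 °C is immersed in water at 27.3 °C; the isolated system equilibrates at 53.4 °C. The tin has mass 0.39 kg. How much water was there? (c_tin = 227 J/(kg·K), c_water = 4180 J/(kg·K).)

Setting the total heat transfer to zero:
0.39·227·(53.4 − 209) + m·4180·(53.4 − 27.3) = 0
109098 m = 13775
m = 13775/109098 ≈ 0.1263 kg

m ≈ 0.126 kg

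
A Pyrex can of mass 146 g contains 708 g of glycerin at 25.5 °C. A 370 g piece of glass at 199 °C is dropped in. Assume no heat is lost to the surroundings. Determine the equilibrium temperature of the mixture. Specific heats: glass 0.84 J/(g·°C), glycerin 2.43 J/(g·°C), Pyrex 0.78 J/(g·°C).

Heat gained plus heat lost sum to zero:
370*0.84*(T − 199) + 708*2.43*(T − 25.5) + 146*0.78*(T − 25.5) = 0
(310.8 + 1720.4 + 113.88) T = 310.8*199 + 1720.4*25.5 + 113.88*25.5
T ≈ 50.64 °C

T_f ≈ 50.6 °C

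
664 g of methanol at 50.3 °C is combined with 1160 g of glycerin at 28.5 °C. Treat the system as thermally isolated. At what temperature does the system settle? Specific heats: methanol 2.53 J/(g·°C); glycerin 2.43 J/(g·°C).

T_f ≈ 36.6 °C

Set heat shed by the hot body equal to heat absorbed by the cold body:
664*2.53*(50.3 − T) = 1160*2.43*(T − 28.5)
1679.9(50.3 − T) = 2818.8(T − 28.5)
4498.7 T = 164836  ⇒  T ≈ 36.64 °C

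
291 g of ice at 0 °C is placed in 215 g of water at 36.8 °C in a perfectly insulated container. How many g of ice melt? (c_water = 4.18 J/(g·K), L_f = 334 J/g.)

m_melted ≈ 99 g

Cooling the water to 0 °C releases 215·4.18·36.8 = 33072 J.
Fully melting the ice requires m_ice L_f = 291·334 = 97194 J.
Since 33072 < 97194 J, not all the ice melts; equilibrium is at 0 °C.
Mass melted = 33072/334 ≈ 99.02 g.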